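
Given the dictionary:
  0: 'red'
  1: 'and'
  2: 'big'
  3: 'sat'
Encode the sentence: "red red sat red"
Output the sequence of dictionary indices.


Look up each word in the dictionary:
  'red' -> 0
  'red' -> 0
  'sat' -> 3
  'red' -> 0

Encoded: [0, 0, 3, 0]


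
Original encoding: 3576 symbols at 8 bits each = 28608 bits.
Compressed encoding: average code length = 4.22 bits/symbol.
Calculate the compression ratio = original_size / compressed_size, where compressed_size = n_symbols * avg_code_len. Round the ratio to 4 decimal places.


original_size = n_symbols * orig_bits = 3576 * 8 = 28608 bits
compressed_size = n_symbols * avg_code_len = 3576 * 4.22 = 15090.72 bits
ratio = original_size / compressed_size = 28608 / 15090.72 = 1.8957

Compression ratio = 1.8957


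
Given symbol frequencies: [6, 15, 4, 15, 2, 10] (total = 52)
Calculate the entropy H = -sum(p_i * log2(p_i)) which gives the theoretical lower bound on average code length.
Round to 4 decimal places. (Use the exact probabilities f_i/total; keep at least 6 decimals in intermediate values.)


Per-symbol terms -p_i * log2(p_i) with p_i = f_i/52:
  p = 6/52 = 0.115385: log2(p) = -3.115477, -p*log2(p) = 0.359478
  p = 15/52 = 0.288462: log2(p) = -1.793549, -p*log2(p) = 0.517370
  p = 4/52 = 0.076923: log2(p) = -3.700440, -p*log2(p) = 0.284649
  p = 15/52 = 0.288462: log2(p) = -1.793549, -p*log2(p) = 0.517370
  p = 2/52 = 0.038462: log2(p) = -4.700440, -p*log2(p) = 0.180786
  p = 10/52 = 0.192308: log2(p) = -2.378512, -p*log2(p) = 0.457406
H = 0.359478 + 0.517370 + 0.284649 + 0.517370 + 0.180786 + 0.457406 = 2.317059

H = 2.3171 bits/symbol


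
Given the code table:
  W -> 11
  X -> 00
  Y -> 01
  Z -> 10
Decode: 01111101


Decoding:
01 -> Y
11 -> W
11 -> W
01 -> Y


Result: YWWY


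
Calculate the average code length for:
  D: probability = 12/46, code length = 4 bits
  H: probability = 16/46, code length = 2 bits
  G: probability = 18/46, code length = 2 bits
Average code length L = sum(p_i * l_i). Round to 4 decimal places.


Weighted contributions p_i * l_i:
  D: (12/46) * 4 = 48/46
  H: (16/46) * 2 = 32/46
  G: (18/46) * 2 = 36/46
Sum = (48 + 32 + 36)/46 = 116/46

L = 116/46 = 2.5217 bits/symbol


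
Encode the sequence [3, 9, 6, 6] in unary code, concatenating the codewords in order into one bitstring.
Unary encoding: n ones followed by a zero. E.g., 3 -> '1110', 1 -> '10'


Encode each number as n ones followed by a terminating 0:
  3 -> 1110 (4 bits)
  9 -> 1111111110 (10 bits)
  6 -> 1111110 (7 bits)
  6 -> 1111110 (7 bits)
Total length = 4 + 10 + 7 + 7 = 28 bits.

Unary([3, 9, 6, 6]) = 1110111111111011111101111110 (28 bits)


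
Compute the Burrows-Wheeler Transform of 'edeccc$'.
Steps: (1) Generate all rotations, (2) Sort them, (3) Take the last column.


Rotations (sorted):
  0: $edeccc -> last char: c
  1: c$edecc -> last char: c
  2: cc$edec -> last char: c
  3: ccc$ede -> last char: e
  4: deccc$e -> last char: e
  5: eccc$ed -> last char: d
  6: edeccc$ -> last char: $


BWT = ccceed$


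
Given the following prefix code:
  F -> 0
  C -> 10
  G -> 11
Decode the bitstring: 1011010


Decoding step by step:
Bits 10 -> C
Bits 11 -> G
Bits 0 -> F
Bits 10 -> C


Decoded message: CGFC


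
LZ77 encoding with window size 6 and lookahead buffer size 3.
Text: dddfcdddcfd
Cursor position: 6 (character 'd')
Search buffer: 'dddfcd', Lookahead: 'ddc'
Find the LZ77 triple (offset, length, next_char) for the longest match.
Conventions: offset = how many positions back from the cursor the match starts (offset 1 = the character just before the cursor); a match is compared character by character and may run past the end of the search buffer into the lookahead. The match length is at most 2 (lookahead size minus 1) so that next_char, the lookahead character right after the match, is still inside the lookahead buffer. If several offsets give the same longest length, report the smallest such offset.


Try each offset into the search buffer:
  offset=1 (pos 5, char 'd'): match length 2
  offset=2 (pos 4, char 'c'): match length 0
  offset=3 (pos 3, char 'f'): match length 0
  offset=4 (pos 2, char 'd'): match length 1
  offset=5 (pos 1, char 'd'): match length 2
  offset=6 (pos 0, char 'd'): match length 2
Longest match has length 2, found at offsets 1, 5, 6; take the smallest, offset 1.
next_char = character at position 6 + 2 = 8 -> 'c'

Best match: offset=1, length=2 (matching 'dd' starting at position 5)
LZ77 triple: (1, 2, 'c')


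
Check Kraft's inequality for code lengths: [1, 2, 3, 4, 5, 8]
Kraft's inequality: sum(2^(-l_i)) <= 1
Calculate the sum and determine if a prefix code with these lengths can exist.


Sum = 2^(-1) + 2^(-2) + 2^(-3) + 2^(-4) + 2^(-5) + 2^(-8)
    = 0.5 + 0.25 + 0.125 + 0.0625 + 0.03125 + 0.00390625
    = 249/256 = 0.97265625
Since 0.97265625 <= 1, Kraft's inequality IS satisfied.
A prefix code with these lengths CAN exist.

Kraft sum = 0.97265625. Satisfied.


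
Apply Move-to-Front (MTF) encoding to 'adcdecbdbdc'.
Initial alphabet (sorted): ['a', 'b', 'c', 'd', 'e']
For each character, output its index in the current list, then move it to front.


MTF encoding:
'a': index 0 in ['a', 'b', 'c', 'd', 'e'] -> ['a', 'b', 'c', 'd', 'e']
'd': index 3 in ['a', 'b', 'c', 'd', 'e'] -> ['d', 'a', 'b', 'c', 'e']
'c': index 3 in ['d', 'a', 'b', 'c', 'e'] -> ['c', 'd', 'a', 'b', 'e']
'd': index 1 in ['c', 'd', 'a', 'b', 'e'] -> ['d', 'c', 'a', 'b', 'e']
'e': index 4 in ['d', 'c', 'a', 'b', 'e'] -> ['e', 'd', 'c', 'a', 'b']
'c': index 2 in ['e', 'd', 'c', 'a', 'b'] -> ['c', 'e', 'd', 'a', 'b']
'b': index 4 in ['c', 'e', 'd', 'a', 'b'] -> ['b', 'c', 'e', 'd', 'a']
'd': index 3 in ['b', 'c', 'e', 'd', 'a'] -> ['d', 'b', 'c', 'e', 'a']
'b': index 1 in ['d', 'b', 'c', 'e', 'a'] -> ['b', 'd', 'c', 'e', 'a']
'd': index 1 in ['b', 'd', 'c', 'e', 'a'] -> ['d', 'b', 'c', 'e', 'a']
'c': index 2 in ['d', 'b', 'c', 'e', 'a'] -> ['c', 'd', 'b', 'e', 'a']


Output: [0, 3, 3, 1, 4, 2, 4, 3, 1, 1, 2]


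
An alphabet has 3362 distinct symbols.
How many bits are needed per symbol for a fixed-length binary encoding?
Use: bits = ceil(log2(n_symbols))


log2(3362) = 11.7151
Bracket: 2^11 = 2048 < 3362 <= 2^12 = 4096
So ceil(log2(3362)) = 12

bits = ceil(log2(3362)) = ceil(11.7151) = 12 bits


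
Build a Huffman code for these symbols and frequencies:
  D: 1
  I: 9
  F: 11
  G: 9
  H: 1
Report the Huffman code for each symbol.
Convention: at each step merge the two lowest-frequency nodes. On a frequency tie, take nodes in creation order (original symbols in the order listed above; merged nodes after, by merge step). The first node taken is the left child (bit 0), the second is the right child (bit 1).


Huffman tree construction:
Step 1: Merge D(1) + H(1) = 2
Step 2: Merge (D+H)(2) + I(9) = 11
Step 3: Merge G(9) + F(11) = 20
Step 4: Merge ((D+H)+I)(11) + (G+F)(20) = 31
Read each symbol's code off the tree from the root (left child = 0, right child = 1).

Codes:
  D: 000 (length 3)
  I: 01 (length 2)
  F: 11 (length 2)
  G: 10 (length 2)
  H: 001 (length 3)
Average code length: 64/31 = 2.0645 bits/symbol


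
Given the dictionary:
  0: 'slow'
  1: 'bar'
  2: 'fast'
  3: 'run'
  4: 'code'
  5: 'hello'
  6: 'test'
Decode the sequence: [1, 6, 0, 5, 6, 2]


Look up each index in the dictionary:
  1 -> 'bar'
  6 -> 'test'
  0 -> 'slow'
  5 -> 'hello'
  6 -> 'test'
  2 -> 'fast'

Decoded: "bar test slow hello test fast"


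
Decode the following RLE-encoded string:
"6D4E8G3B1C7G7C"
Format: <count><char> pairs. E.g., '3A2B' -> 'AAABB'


Expanding each <count><char> pair:
  6D -> 'DDDDDD'
  4E -> 'EEEE'
  8G -> 'GGGGGGGG'
  3B -> 'BBB'
  1C -> 'C'
  7G -> 'GGGGGGG'
  7C -> 'CCCCCCC'

Decoded = DDDDDDEEEEGGGGGGGGBBBCGGGGGGGCCCCCCC


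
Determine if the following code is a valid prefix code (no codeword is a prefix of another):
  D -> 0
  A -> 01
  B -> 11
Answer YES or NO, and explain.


Checking each pair (does one codeword prefix another?):
  D='0' vs A='01': prefix -- VIOLATION

NO -- this is NOT a valid prefix code. D (0) is a prefix of A (01).


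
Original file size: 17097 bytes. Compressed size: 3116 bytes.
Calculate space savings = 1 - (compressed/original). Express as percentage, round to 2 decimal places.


ratio = compressed/original = 3116/17097 = 0.182254
savings = 1 - ratio = 1 - 0.182254 = 0.817746
as a percentage: 0.817746 * 100 = 81.77%

Space savings = 1 - 3116/17097 = 81.77%


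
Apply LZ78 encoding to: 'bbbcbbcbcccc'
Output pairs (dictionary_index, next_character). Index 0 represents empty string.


LZ78 encoding steps:
Dictionary: {0: ''}
Step 1: w='' (idx 0), next='b' -> output (0, 'b'), add 'b' as idx 1
Step 2: w='b' (idx 1), next='b' -> output (1, 'b'), add 'bb' as idx 2
Step 3: w='' (idx 0), next='c' -> output (0, 'c'), add 'c' as idx 3
Step 4: w='bb' (idx 2), next='c' -> output (2, 'c'), add 'bbc' as idx 4
Step 5: w='b' (idx 1), next='c' -> output (1, 'c'), add 'bc' as idx 5
Step 6: w='c' (idx 3), next='c' -> output (3, 'c'), add 'cc' as idx 6
Step 7: w='c' (idx 3), end of input -> output (3, '')


Encoded: [(0, 'b'), (1, 'b'), (0, 'c'), (2, 'c'), (1, 'c'), (3, 'c'), (3, '')]


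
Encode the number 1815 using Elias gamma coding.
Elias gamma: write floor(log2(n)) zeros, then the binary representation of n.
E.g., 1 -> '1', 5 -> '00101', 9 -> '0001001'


num_bits = floor(log2(1815)) + 1 = 11
leading_zeros = num_bits - 1 = 10
binary(1815) = 11100010111

Elias gamma(1815) = '0000000000' + '11100010111' = 000000000011100010111 (21 bits)


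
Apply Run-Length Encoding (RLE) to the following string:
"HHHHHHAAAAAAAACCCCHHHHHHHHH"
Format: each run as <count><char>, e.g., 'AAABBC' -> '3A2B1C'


Scanning runs left to right:
  i=0: run of 'H' x 6 -> '6H'
  i=6: run of 'A' x 8 -> '8A'
  i=14: run of 'C' x 4 -> '4C'
  i=18: run of 'H' x 9 -> '9H'

RLE = 6H8A4C9H


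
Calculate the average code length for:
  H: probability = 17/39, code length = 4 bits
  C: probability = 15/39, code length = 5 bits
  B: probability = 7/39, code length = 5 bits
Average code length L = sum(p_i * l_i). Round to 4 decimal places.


Weighted contributions p_i * l_i:
  H: (17/39) * 4 = 68/39
  C: (15/39) * 5 = 75/39
  B: (7/39) * 5 = 35/39
Sum = (68 + 75 + 35)/39 = 178/39

L = 178/39 = 4.5641 bits/symbol


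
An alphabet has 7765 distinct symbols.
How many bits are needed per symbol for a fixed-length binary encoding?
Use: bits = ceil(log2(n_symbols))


log2(7765) = 12.9228
Bracket: 2^12 = 4096 < 7765 <= 2^13 = 8192
So ceil(log2(7765)) = 13

bits = ceil(log2(7765)) = ceil(12.9228) = 13 bits


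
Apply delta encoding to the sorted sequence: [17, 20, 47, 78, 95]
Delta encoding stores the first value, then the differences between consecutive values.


First value: 17
Deltas:
  20 - 17 = 3
  47 - 20 = 27
  78 - 47 = 31
  95 - 78 = 17


Delta encoded: [17, 3, 27, 31, 17]


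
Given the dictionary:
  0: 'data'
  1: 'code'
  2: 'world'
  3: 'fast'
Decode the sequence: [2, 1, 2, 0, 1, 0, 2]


Look up each index in the dictionary:
  2 -> 'world'
  1 -> 'code'
  2 -> 'world'
  0 -> 'data'
  1 -> 'code'
  0 -> 'data'
  2 -> 'world'

Decoded: "world code world data code data world"


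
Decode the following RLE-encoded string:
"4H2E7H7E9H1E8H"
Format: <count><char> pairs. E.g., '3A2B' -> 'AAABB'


Expanding each <count><char> pair:
  4H -> 'HHHH'
  2E -> 'EE'
  7H -> 'HHHHHHH'
  7E -> 'EEEEEEE'
  9H -> 'HHHHHHHHH'
  1E -> 'E'
  8H -> 'HHHHHHHH'

Decoded = HHHHEEHHHHHHHEEEEEEEHHHHHHHHHEHHHHHHHH


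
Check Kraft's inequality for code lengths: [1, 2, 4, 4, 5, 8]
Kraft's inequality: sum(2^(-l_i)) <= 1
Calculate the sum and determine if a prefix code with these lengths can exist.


Sum = 2^(-1) + 2^(-2) + 2^(-4) + 2^(-4) + 2^(-5) + 2^(-8)
    = 0.5 + 0.25 + 0.0625 + 0.0625 + 0.03125 + 0.00390625
    = 233/256 = 0.91015625
Since 0.91015625 <= 1, Kraft's inequality IS satisfied.
A prefix code with these lengths CAN exist.

Kraft sum = 0.91015625. Satisfied.


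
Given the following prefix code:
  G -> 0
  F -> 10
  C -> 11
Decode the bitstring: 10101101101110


Decoding step by step:
Bits 10 -> F
Bits 10 -> F
Bits 11 -> C
Bits 0 -> G
Bits 11 -> C
Bits 0 -> G
Bits 11 -> C
Bits 10 -> F


Decoded message: FFCGCGCF


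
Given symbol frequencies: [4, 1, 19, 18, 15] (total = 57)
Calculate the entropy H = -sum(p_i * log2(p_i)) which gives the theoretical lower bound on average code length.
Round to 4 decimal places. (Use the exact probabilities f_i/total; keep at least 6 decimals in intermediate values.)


Per-symbol terms -p_i * log2(p_i) with p_i = f_i/57:
  p = 4/57 = 0.070175: log2(p) = -3.832890, -p*log2(p) = 0.268975
  p = 1/57 = 0.017544: log2(p) = -5.832890, -p*log2(p) = 0.102331
  p = 19/57 = 0.333333: log2(p) = -1.584963, -p*log2(p) = 0.528321
  p = 18/57 = 0.315789: log2(p) = -1.662965, -p*log2(p) = 0.525147
  p = 15/57 = 0.263158: log2(p) = -1.925999, -p*log2(p) = 0.506842
H = 0.268975 + 0.102331 + 0.528321 + 0.525147 + 0.506842 = 1.931616

H = 1.9316 bits/symbol


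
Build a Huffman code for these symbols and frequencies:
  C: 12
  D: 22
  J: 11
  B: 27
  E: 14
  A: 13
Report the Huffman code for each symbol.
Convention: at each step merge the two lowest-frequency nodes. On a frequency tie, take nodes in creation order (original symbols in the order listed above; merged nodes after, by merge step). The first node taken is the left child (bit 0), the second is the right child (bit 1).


Huffman tree construction:
Step 1: Merge J(11) + C(12) = 23
Step 2: Merge A(13) + E(14) = 27
Step 3: Merge D(22) + (J+C)(23) = 45
Step 4: Merge B(27) + (A+E)(27) = 54
Step 5: Merge (D+(J+C))(45) + (B+(A+E))(54) = 99
Read each symbol's code off the tree from the root (left child = 0, right child = 1).

Codes:
  C: 011 (length 3)
  D: 00 (length 2)
  J: 010 (length 3)
  B: 10 (length 2)
  E: 111 (length 3)
  A: 110 (length 3)
Average code length: 248/99 = 2.5051 bits/symbol


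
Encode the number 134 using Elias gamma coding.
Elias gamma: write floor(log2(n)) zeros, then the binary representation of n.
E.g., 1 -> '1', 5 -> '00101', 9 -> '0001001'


num_bits = floor(log2(134)) + 1 = 8
leading_zeros = num_bits - 1 = 7
binary(134) = 10000110

Elias gamma(134) = '0000000' + '10000110' = 000000010000110 (15 bits)


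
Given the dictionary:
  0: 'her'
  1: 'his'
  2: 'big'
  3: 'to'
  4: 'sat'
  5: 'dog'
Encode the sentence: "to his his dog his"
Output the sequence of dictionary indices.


Look up each word in the dictionary:
  'to' -> 3
  'his' -> 1
  'his' -> 1
  'dog' -> 5
  'his' -> 1

Encoded: [3, 1, 1, 5, 1]


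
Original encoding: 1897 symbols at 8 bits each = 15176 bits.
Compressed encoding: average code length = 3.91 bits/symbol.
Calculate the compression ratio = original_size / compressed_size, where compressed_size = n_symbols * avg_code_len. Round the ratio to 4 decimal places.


original_size = n_symbols * orig_bits = 1897 * 8 = 15176 bits
compressed_size = n_symbols * avg_code_len = 1897 * 3.91 = 7417.27 bits
ratio = original_size / compressed_size = 15176 / 7417.27 = 2.046

Compression ratio = 2.046


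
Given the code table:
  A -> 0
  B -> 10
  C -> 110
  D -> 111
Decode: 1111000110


Decoding:
111 -> D
10 -> B
0 -> A
0 -> A
110 -> C


Result: DBAAC


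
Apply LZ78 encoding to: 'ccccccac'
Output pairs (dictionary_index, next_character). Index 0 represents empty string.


LZ78 encoding steps:
Dictionary: {0: ''}
Step 1: w='' (idx 0), next='c' -> output (0, 'c'), add 'c' as idx 1
Step 2: w='c' (idx 1), next='c' -> output (1, 'c'), add 'cc' as idx 2
Step 3: w='cc' (idx 2), next='c' -> output (2, 'c'), add 'ccc' as idx 3
Step 4: w='' (idx 0), next='a' -> output (0, 'a'), add 'a' as idx 4
Step 5: w='c' (idx 1), end of input -> output (1, '')


Encoded: [(0, 'c'), (1, 'c'), (2, 'c'), (0, 'a'), (1, '')]


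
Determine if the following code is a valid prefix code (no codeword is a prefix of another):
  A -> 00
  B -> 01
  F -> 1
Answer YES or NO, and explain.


Checking each pair (does one codeword prefix another?):
  A='00' vs B='01': no prefix
  A='00' vs F='1': no prefix
  B='01' vs A='00': no prefix
  B='01' vs F='1': no prefix
  F='1' vs A='00': no prefix
  F='1' vs B='01': no prefix
No violation found over all pairs.

YES -- this is a valid prefix code. No codeword is a prefix of any other codeword.


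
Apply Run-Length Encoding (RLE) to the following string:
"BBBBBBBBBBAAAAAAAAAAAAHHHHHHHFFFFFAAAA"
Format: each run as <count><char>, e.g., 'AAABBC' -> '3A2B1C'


Scanning runs left to right:
  i=0: run of 'B' x 10 -> '10B'
  i=10: run of 'A' x 12 -> '12A'
  i=22: run of 'H' x 7 -> '7H'
  i=29: run of 'F' x 5 -> '5F'
  i=34: run of 'A' x 4 -> '4A'

RLE = 10B12A7H5F4A


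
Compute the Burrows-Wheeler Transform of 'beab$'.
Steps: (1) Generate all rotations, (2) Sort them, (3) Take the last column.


Rotations (sorted):
  0: $beab -> last char: b
  1: ab$be -> last char: e
  2: b$bea -> last char: a
  3: beab$ -> last char: $
  4: eab$b -> last char: b


BWT = bea$b


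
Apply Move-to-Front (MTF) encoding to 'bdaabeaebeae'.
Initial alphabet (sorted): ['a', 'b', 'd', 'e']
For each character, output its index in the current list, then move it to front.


MTF encoding:
'b': index 1 in ['a', 'b', 'd', 'e'] -> ['b', 'a', 'd', 'e']
'd': index 2 in ['b', 'a', 'd', 'e'] -> ['d', 'b', 'a', 'e']
'a': index 2 in ['d', 'b', 'a', 'e'] -> ['a', 'd', 'b', 'e']
'a': index 0 in ['a', 'd', 'b', 'e'] -> ['a', 'd', 'b', 'e']
'b': index 2 in ['a', 'd', 'b', 'e'] -> ['b', 'a', 'd', 'e']
'e': index 3 in ['b', 'a', 'd', 'e'] -> ['e', 'b', 'a', 'd']
'a': index 2 in ['e', 'b', 'a', 'd'] -> ['a', 'e', 'b', 'd']
'e': index 1 in ['a', 'e', 'b', 'd'] -> ['e', 'a', 'b', 'd']
'b': index 2 in ['e', 'a', 'b', 'd'] -> ['b', 'e', 'a', 'd']
'e': index 1 in ['b', 'e', 'a', 'd'] -> ['e', 'b', 'a', 'd']
'a': index 2 in ['e', 'b', 'a', 'd'] -> ['a', 'e', 'b', 'd']
'e': index 1 in ['a', 'e', 'b', 'd'] -> ['e', 'a', 'b', 'd']


Output: [1, 2, 2, 0, 2, 3, 2, 1, 2, 1, 2, 1]


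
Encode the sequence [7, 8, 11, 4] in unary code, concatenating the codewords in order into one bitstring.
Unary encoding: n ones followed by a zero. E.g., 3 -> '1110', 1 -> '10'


Encode each number as n ones followed by a terminating 0:
  7 -> 11111110 (8 bits)
  8 -> 111111110 (9 bits)
  11 -> 111111111110 (12 bits)
  4 -> 11110 (5 bits)
Total length = 8 + 9 + 12 + 5 = 34 bits.

Unary([7, 8, 11, 4]) = 1111111011111111011111111111011110 (34 bits)


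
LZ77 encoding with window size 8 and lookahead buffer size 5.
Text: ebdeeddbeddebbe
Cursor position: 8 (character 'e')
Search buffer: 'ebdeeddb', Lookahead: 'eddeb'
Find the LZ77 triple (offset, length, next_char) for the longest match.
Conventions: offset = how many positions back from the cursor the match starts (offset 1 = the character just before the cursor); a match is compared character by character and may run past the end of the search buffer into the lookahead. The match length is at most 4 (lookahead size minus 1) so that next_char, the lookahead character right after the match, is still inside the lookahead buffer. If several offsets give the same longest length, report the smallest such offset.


Try each offset into the search buffer:
  offset=1 (pos 7, char 'b'): match length 0
  offset=2 (pos 6, char 'd'): match length 0
  offset=3 (pos 5, char 'd'): match length 0
  offset=4 (pos 4, char 'e'): match length 3
  offset=5 (pos 3, char 'e'): match length 1
  offset=6 (pos 2, char 'd'): match length 0
  offset=7 (pos 1, char 'b'): match length 0
  offset=8 (pos 0, char 'e'): match length 1
Longest match has length 3 at offset 4.
next_char = character at position 8 + 3 = 11 -> 'e'

Best match: offset=4, length=3 (matching 'edd' starting at position 4)
LZ77 triple: (4, 3, 'e')


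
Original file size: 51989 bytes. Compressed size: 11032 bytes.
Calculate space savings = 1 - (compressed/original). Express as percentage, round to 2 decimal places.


ratio = compressed/original = 11032/51989 = 0.212199
savings = 1 - ratio = 1 - 0.212199 = 0.787801
as a percentage: 0.787801 * 100 = 78.78%

Space savings = 1 - 11032/51989 = 78.78%


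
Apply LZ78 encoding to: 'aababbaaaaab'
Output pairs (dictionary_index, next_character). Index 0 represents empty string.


LZ78 encoding steps:
Dictionary: {0: ''}
Step 1: w='' (idx 0), next='a' -> output (0, 'a'), add 'a' as idx 1
Step 2: w='a' (idx 1), next='b' -> output (1, 'b'), add 'ab' as idx 2
Step 3: w='ab' (idx 2), next='b' -> output (2, 'b'), add 'abb' as idx 3
Step 4: w='a' (idx 1), next='a' -> output (1, 'a'), add 'aa' as idx 4
Step 5: w='aa' (idx 4), next='a' -> output (4, 'a'), add 'aaa' as idx 5
Step 6: w='' (idx 0), next='b' -> output (0, 'b'), add 'b' as idx 6


Encoded: [(0, 'a'), (1, 'b'), (2, 'b'), (1, 'a'), (4, 'a'), (0, 'b')]


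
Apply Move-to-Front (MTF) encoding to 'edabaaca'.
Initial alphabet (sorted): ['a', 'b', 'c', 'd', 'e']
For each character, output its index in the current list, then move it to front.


MTF encoding:
'e': index 4 in ['a', 'b', 'c', 'd', 'e'] -> ['e', 'a', 'b', 'c', 'd']
'd': index 4 in ['e', 'a', 'b', 'c', 'd'] -> ['d', 'e', 'a', 'b', 'c']
'a': index 2 in ['d', 'e', 'a', 'b', 'c'] -> ['a', 'd', 'e', 'b', 'c']
'b': index 3 in ['a', 'd', 'e', 'b', 'c'] -> ['b', 'a', 'd', 'e', 'c']
'a': index 1 in ['b', 'a', 'd', 'e', 'c'] -> ['a', 'b', 'd', 'e', 'c']
'a': index 0 in ['a', 'b', 'd', 'e', 'c'] -> ['a', 'b', 'd', 'e', 'c']
'c': index 4 in ['a', 'b', 'd', 'e', 'c'] -> ['c', 'a', 'b', 'd', 'e']
'a': index 1 in ['c', 'a', 'b', 'd', 'e'] -> ['a', 'c', 'b', 'd', 'e']


Output: [4, 4, 2, 3, 1, 0, 4, 1]


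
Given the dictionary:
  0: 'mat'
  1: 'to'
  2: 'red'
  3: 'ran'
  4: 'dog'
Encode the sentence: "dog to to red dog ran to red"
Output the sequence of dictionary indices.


Look up each word in the dictionary:
  'dog' -> 4
  'to' -> 1
  'to' -> 1
  'red' -> 2
  'dog' -> 4
  'ran' -> 3
  'to' -> 1
  'red' -> 2

Encoded: [4, 1, 1, 2, 4, 3, 1, 2]


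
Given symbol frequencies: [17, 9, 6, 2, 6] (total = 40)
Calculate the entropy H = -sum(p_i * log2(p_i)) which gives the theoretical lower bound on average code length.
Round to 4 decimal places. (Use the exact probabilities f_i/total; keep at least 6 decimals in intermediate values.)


Per-symbol terms -p_i * log2(p_i) with p_i = f_i/40:
  p = 17/40 = 0.425000: log2(p) = -1.234465, -p*log2(p) = 0.524648
  p = 9/40 = 0.225000: log2(p) = -2.152003, -p*log2(p) = 0.484201
  p = 6/40 = 0.150000: log2(p) = -2.736966, -p*log2(p) = 0.410545
  p = 2/40 = 0.050000: log2(p) = -4.321928, -p*log2(p) = 0.216096
  p = 6/40 = 0.150000: log2(p) = -2.736966, -p*log2(p) = 0.410545
H = 0.524648 + 0.484201 + 0.410545 + 0.216096 + 0.410545 = 2.046035

H = 2.046 bits/symbol


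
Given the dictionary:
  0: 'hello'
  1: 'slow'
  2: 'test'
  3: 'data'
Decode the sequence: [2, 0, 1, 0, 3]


Look up each index in the dictionary:
  2 -> 'test'
  0 -> 'hello'
  1 -> 'slow'
  0 -> 'hello'
  3 -> 'data'

Decoded: "test hello slow hello data"


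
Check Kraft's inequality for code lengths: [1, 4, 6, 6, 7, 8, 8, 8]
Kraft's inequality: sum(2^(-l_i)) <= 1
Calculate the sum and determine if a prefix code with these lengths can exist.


Sum = 2^(-1) + 2^(-4) + 2^(-6) + 2^(-6) + 2^(-7) + 2^(-8) + 2^(-8) + 2^(-8)
    = 0.5 + 0.0625 + 0.015625 + 0.015625 + 0.0078125 + 0.00390625 + 0.00390625 + 0.00390625
    = 157/256 = 0.61328125
Since 0.61328125 <= 1, Kraft's inequality IS satisfied.
A prefix code with these lengths CAN exist.

Kraft sum = 0.61328125. Satisfied.


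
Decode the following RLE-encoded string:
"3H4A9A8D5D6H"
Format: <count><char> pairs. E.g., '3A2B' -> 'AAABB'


Expanding each <count><char> pair:
  3H -> 'HHH'
  4A -> 'AAAA'
  9A -> 'AAAAAAAAA'
  8D -> 'DDDDDDDD'
  5D -> 'DDDDD'
  6H -> 'HHHHHH'

Decoded = HHHAAAAAAAAAAAAADDDDDDDDDDDDDHHHHHH


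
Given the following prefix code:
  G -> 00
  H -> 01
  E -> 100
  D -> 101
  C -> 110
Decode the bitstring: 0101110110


Decoding step by step:
Bits 01 -> H
Bits 01 -> H
Bits 110 -> C
Bits 110 -> C


Decoded message: HHCC


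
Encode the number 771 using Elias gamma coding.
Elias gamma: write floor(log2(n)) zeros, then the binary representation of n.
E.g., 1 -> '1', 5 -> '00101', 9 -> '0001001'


num_bits = floor(log2(771)) + 1 = 10
leading_zeros = num_bits - 1 = 9
binary(771) = 1100000011

Elias gamma(771) = '000000000' + '1100000011' = 0000000001100000011 (19 bits)


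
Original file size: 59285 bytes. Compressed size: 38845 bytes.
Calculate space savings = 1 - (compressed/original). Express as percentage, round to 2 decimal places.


ratio = compressed/original = 38845/59285 = 0.655225
savings = 1 - ratio = 1 - 0.655225 = 0.344775
as a percentage: 0.344775 * 100 = 34.48%

Space savings = 1 - 38845/59285 = 34.48%


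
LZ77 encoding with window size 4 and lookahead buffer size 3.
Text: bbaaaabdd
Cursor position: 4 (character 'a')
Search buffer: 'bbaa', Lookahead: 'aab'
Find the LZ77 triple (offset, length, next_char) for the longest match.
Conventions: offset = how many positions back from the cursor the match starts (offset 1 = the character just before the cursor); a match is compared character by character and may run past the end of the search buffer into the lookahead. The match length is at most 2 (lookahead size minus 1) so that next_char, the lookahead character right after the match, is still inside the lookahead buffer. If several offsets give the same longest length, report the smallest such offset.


Try each offset into the search buffer:
  offset=1 (pos 3, char 'a'): match length 2
  offset=2 (pos 2, char 'a'): match length 2
  offset=3 (pos 1, char 'b'): match length 0
  offset=4 (pos 0, char 'b'): match length 0
Longest match has length 2, found at offsets 1, 2; take the smallest, offset 1.
next_char = character at position 4 + 2 = 6 -> 'b'

Best match: offset=1, length=2 (matching 'aa' starting at position 3)
LZ77 triple: (1, 2, 'b')


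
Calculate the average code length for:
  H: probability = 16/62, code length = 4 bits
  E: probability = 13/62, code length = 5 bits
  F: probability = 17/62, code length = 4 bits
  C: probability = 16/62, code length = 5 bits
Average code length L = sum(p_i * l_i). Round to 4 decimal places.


Weighted contributions p_i * l_i:
  H: (16/62) * 4 = 64/62
  E: (13/62) * 5 = 65/62
  F: (17/62) * 4 = 68/62
  C: (16/62) * 5 = 80/62
Sum = (64 + 65 + 68 + 80)/62 = 277/62

L = 277/62 = 4.4677 bits/symbol


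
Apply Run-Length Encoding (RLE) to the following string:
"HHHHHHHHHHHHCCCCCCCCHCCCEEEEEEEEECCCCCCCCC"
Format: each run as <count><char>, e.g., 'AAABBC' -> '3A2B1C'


Scanning runs left to right:
  i=0: run of 'H' x 12 -> '12H'
  i=12: run of 'C' x 8 -> '8C'
  i=20: run of 'H' x 1 -> '1H'
  i=21: run of 'C' x 3 -> '3C'
  i=24: run of 'E' x 9 -> '9E'
  i=33: run of 'C' x 9 -> '9C'

RLE = 12H8C1H3C9E9C


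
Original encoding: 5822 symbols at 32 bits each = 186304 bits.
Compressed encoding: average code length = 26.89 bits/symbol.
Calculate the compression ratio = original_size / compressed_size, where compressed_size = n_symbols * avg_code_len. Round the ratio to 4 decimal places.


original_size = n_symbols * orig_bits = 5822 * 32 = 186304 bits
compressed_size = n_symbols * avg_code_len = 5822 * 26.89 = 156553.58 bits
ratio = original_size / compressed_size = 186304 / 156553.58 = 1.19

Compression ratio = 1.19


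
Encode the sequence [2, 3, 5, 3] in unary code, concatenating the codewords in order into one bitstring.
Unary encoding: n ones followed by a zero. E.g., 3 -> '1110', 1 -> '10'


Encode each number as n ones followed by a terminating 0:
  2 -> 110 (3 bits)
  3 -> 1110 (4 bits)
  5 -> 111110 (6 bits)
  3 -> 1110 (4 bits)
Total length = 3 + 4 + 6 + 4 = 17 bits.

Unary([2, 3, 5, 3]) = 11011101111101110 (17 bits)


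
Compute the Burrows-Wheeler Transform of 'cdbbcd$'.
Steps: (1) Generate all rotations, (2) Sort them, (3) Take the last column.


Rotations (sorted):
  0: $cdbbcd -> last char: d
  1: bbcd$cd -> last char: d
  2: bcd$cdb -> last char: b
  3: cd$cdbb -> last char: b
  4: cdbbcd$ -> last char: $
  5: d$cdbbc -> last char: c
  6: dbbcd$c -> last char: c


BWT = ddbb$cc


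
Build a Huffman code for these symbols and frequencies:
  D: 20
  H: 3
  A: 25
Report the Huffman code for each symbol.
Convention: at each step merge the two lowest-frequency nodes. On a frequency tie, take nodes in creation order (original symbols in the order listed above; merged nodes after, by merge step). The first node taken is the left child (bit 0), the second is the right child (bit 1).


Huffman tree construction:
Step 1: Merge H(3) + D(20) = 23
Step 2: Merge (H+D)(23) + A(25) = 48
Read each symbol's code off the tree from the root (left child = 0, right child = 1).

Codes:
  D: 01 (length 2)
  H: 00 (length 2)
  A: 1 (length 1)
Average code length: 71/48 = 1.4792 bits/symbol


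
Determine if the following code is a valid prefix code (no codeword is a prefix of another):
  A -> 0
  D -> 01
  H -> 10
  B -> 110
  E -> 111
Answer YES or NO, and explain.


Checking each pair (does one codeword prefix another?):
  A='0' vs D='01': prefix -- VIOLATION

NO -- this is NOT a valid prefix code. A (0) is a prefix of D (01).


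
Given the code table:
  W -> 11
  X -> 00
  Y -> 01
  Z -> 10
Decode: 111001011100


Decoding:
11 -> W
10 -> Z
01 -> Y
01 -> Y
11 -> W
00 -> X


Result: WZYYWX


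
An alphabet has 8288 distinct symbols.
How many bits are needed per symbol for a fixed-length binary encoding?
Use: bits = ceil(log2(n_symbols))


log2(8288) = 13.0168
Bracket: 2^13 = 8192 < 8288 <= 2^14 = 16384
So ceil(log2(8288)) = 14

bits = ceil(log2(8288)) = ceil(13.0168) = 14 bits


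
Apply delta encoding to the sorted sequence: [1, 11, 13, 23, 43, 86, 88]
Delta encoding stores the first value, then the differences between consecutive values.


First value: 1
Deltas:
  11 - 1 = 10
  13 - 11 = 2
  23 - 13 = 10
  43 - 23 = 20
  86 - 43 = 43
  88 - 86 = 2


Delta encoded: [1, 10, 2, 10, 20, 43, 2]


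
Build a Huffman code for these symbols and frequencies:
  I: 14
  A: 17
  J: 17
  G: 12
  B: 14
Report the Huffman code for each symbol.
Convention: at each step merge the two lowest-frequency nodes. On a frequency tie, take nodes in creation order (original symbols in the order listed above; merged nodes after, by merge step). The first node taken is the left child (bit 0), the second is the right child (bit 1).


Huffman tree construction:
Step 1: Merge G(12) + I(14) = 26
Step 2: Merge B(14) + A(17) = 31
Step 3: Merge J(17) + (G+I)(26) = 43
Step 4: Merge (B+A)(31) + (J+(G+I))(43) = 74
Read each symbol's code off the tree from the root (left child = 0, right child = 1).

Codes:
  I: 111 (length 3)
  A: 01 (length 2)
  J: 10 (length 2)
  G: 110 (length 3)
  B: 00 (length 2)
Average code length: 174/74 = 2.3514 bits/symbol


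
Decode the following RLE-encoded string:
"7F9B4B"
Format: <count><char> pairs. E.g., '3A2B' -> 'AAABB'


Expanding each <count><char> pair:
  7F -> 'FFFFFFF'
  9B -> 'BBBBBBBBB'
  4B -> 'BBBB'

Decoded = FFFFFFFBBBBBBBBBBBBB


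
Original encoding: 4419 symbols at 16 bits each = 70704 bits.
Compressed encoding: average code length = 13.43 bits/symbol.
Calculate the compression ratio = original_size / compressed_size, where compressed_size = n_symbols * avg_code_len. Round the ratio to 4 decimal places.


original_size = n_symbols * orig_bits = 4419 * 16 = 70704 bits
compressed_size = n_symbols * avg_code_len = 4419 * 13.43 = 59347.17 bits
ratio = original_size / compressed_size = 70704 / 59347.17 = 1.1914

Compression ratio = 1.1914


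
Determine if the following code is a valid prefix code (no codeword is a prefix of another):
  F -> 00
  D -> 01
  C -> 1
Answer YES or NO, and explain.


Checking each pair (does one codeword prefix another?):
  F='00' vs D='01': no prefix
  F='00' vs C='1': no prefix
  D='01' vs F='00': no prefix
  D='01' vs C='1': no prefix
  C='1' vs F='00': no prefix
  C='1' vs D='01': no prefix
No violation found over all pairs.

YES -- this is a valid prefix code. No codeword is a prefix of any other codeword.


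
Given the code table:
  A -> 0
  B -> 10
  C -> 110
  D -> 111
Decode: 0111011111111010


Decoding:
0 -> A
111 -> D
0 -> A
111 -> D
111 -> D
110 -> C
10 -> B


Result: ADADDCB


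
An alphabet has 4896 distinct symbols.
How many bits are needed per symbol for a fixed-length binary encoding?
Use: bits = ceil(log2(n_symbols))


log2(4896) = 12.2574
Bracket: 2^12 = 4096 < 4896 <= 2^13 = 8192
So ceil(log2(4896)) = 13

bits = ceil(log2(4896)) = ceil(12.2574) = 13 bits


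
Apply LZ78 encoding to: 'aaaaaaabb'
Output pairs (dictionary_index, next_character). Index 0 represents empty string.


LZ78 encoding steps:
Dictionary: {0: ''}
Step 1: w='' (idx 0), next='a' -> output (0, 'a'), add 'a' as idx 1
Step 2: w='a' (idx 1), next='a' -> output (1, 'a'), add 'aa' as idx 2
Step 3: w='aa' (idx 2), next='a' -> output (2, 'a'), add 'aaa' as idx 3
Step 4: w='a' (idx 1), next='b' -> output (1, 'b'), add 'ab' as idx 4
Step 5: w='' (idx 0), next='b' -> output (0, 'b'), add 'b' as idx 5


Encoded: [(0, 'a'), (1, 'a'), (2, 'a'), (1, 'b'), (0, 'b')]


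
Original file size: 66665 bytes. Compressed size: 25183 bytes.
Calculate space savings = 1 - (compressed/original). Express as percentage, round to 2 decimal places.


ratio = compressed/original = 25183/66665 = 0.377754
savings = 1 - ratio = 1 - 0.377754 = 0.622246
as a percentage: 0.622246 * 100 = 62.22%

Space savings = 1 - 25183/66665 = 62.22%


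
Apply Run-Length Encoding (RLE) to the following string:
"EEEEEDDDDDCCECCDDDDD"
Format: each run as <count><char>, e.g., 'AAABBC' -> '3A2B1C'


Scanning runs left to right:
  i=0: run of 'E' x 5 -> '5E'
  i=5: run of 'D' x 5 -> '5D'
  i=10: run of 'C' x 2 -> '2C'
  i=12: run of 'E' x 1 -> '1E'
  i=13: run of 'C' x 2 -> '2C'
  i=15: run of 'D' x 5 -> '5D'

RLE = 5E5D2C1E2C5D


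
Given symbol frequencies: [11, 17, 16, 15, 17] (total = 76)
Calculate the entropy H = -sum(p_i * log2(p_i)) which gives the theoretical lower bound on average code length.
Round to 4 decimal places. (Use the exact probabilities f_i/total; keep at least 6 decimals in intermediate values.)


Per-symbol terms -p_i * log2(p_i) with p_i = f_i/76:
  p = 11/76 = 0.144737: log2(p) = -2.788496, -p*log2(p) = 0.403598
  p = 17/76 = 0.223684: log2(p) = -2.160465, -p*log2(p) = 0.483262
  p = 16/76 = 0.210526: log2(p) = -2.247928, -p*log2(p) = 0.473248
  p = 15/76 = 0.197368: log2(p) = -2.341037, -p*log2(p) = 0.462047
  p = 17/76 = 0.223684: log2(p) = -2.160465, -p*log2(p) = 0.483262
H = 0.403598 + 0.483262 + 0.473248 + 0.462047 + 0.483262 = 2.305417

H = 2.3054 bits/symbol


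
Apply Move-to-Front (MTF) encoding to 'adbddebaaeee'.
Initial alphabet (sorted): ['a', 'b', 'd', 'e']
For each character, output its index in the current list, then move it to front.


MTF encoding:
'a': index 0 in ['a', 'b', 'd', 'e'] -> ['a', 'b', 'd', 'e']
'd': index 2 in ['a', 'b', 'd', 'e'] -> ['d', 'a', 'b', 'e']
'b': index 2 in ['d', 'a', 'b', 'e'] -> ['b', 'd', 'a', 'e']
'd': index 1 in ['b', 'd', 'a', 'e'] -> ['d', 'b', 'a', 'e']
'd': index 0 in ['d', 'b', 'a', 'e'] -> ['d', 'b', 'a', 'e']
'e': index 3 in ['d', 'b', 'a', 'e'] -> ['e', 'd', 'b', 'a']
'b': index 2 in ['e', 'd', 'b', 'a'] -> ['b', 'e', 'd', 'a']
'a': index 3 in ['b', 'e', 'd', 'a'] -> ['a', 'b', 'e', 'd']
'a': index 0 in ['a', 'b', 'e', 'd'] -> ['a', 'b', 'e', 'd']
'e': index 2 in ['a', 'b', 'e', 'd'] -> ['e', 'a', 'b', 'd']
'e': index 0 in ['e', 'a', 'b', 'd'] -> ['e', 'a', 'b', 'd']
'e': index 0 in ['e', 'a', 'b', 'd'] -> ['e', 'a', 'b', 'd']


Output: [0, 2, 2, 1, 0, 3, 2, 3, 0, 2, 0, 0]


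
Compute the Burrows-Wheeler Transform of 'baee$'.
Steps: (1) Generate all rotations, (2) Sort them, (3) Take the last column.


Rotations (sorted):
  0: $baee -> last char: e
  1: aee$b -> last char: b
  2: baee$ -> last char: $
  3: e$bae -> last char: e
  4: ee$ba -> last char: a


BWT = eb$ea


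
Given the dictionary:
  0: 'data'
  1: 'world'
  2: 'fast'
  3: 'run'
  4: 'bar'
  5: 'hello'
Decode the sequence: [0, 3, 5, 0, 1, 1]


Look up each index in the dictionary:
  0 -> 'data'
  3 -> 'run'
  5 -> 'hello'
  0 -> 'data'
  1 -> 'world'
  1 -> 'world'

Decoded: "data run hello data world world"


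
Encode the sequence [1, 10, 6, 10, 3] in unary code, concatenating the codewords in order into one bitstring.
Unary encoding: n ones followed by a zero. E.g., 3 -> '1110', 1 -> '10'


Encode each number as n ones followed by a terminating 0:
  1 -> 10 (2 bits)
  10 -> 11111111110 (11 bits)
  6 -> 1111110 (7 bits)
  10 -> 11111111110 (11 bits)
  3 -> 1110 (4 bits)
Total length = 2 + 11 + 7 + 11 + 4 = 35 bits.

Unary([1, 10, 6, 10, 3]) = 10111111111101111110111111111101110 (35 bits)


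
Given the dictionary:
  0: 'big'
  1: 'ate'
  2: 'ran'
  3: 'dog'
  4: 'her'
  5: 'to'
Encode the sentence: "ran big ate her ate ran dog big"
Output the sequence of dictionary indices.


Look up each word in the dictionary:
  'ran' -> 2
  'big' -> 0
  'ate' -> 1
  'her' -> 4
  'ate' -> 1
  'ran' -> 2
  'dog' -> 3
  'big' -> 0

Encoded: [2, 0, 1, 4, 1, 2, 3, 0]


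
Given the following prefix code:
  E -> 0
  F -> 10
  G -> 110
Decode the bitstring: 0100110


Decoding step by step:
Bits 0 -> E
Bits 10 -> F
Bits 0 -> E
Bits 110 -> G


Decoded message: EFEG


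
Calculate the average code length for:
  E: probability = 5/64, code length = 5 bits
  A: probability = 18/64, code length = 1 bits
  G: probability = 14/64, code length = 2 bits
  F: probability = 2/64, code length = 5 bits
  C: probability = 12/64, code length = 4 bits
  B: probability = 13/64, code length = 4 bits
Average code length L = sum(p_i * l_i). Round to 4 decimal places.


Weighted contributions p_i * l_i:
  E: (5/64) * 5 = 25/64
  A: (18/64) * 1 = 18/64
  G: (14/64) * 2 = 28/64
  F: (2/64) * 5 = 10/64
  C: (12/64) * 4 = 48/64
  B: (13/64) * 4 = 52/64
Sum = (25 + 18 + 28 + 10 + 48 + 52)/64 = 181/64

L = 181/64 = 2.8281 bits/symbol


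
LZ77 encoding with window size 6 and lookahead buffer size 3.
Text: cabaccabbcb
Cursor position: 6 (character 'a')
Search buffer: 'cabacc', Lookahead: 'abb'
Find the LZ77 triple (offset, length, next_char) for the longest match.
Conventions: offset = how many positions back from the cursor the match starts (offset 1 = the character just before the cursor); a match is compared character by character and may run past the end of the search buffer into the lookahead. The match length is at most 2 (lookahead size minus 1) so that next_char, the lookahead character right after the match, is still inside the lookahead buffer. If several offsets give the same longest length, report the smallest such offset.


Try each offset into the search buffer:
  offset=1 (pos 5, char 'c'): match length 0
  offset=2 (pos 4, char 'c'): match length 0
  offset=3 (pos 3, char 'a'): match length 1
  offset=4 (pos 2, char 'b'): match length 0
  offset=5 (pos 1, char 'a'): match length 2
  offset=6 (pos 0, char 'c'): match length 0
Longest match has length 2 at offset 5.
next_char = character at position 6 + 2 = 8 -> 'b'

Best match: offset=5, length=2 (matching 'ab' starting at position 1)
LZ77 triple: (5, 2, 'b')


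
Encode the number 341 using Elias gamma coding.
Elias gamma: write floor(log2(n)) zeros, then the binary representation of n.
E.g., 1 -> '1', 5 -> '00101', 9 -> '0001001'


num_bits = floor(log2(341)) + 1 = 9
leading_zeros = num_bits - 1 = 8
binary(341) = 101010101

Elias gamma(341) = '00000000' + '101010101' = 00000000101010101 (17 bits)


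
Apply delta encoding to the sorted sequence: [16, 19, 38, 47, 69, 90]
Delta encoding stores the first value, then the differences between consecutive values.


First value: 16
Deltas:
  19 - 16 = 3
  38 - 19 = 19
  47 - 38 = 9
  69 - 47 = 22
  90 - 69 = 21


Delta encoded: [16, 3, 19, 9, 22, 21]


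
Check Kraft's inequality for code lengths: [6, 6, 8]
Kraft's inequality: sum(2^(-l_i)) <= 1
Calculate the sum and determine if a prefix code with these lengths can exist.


Sum = 2^(-6) + 2^(-6) + 2^(-8)
    = 0.015625 + 0.015625 + 0.00390625
    = 9/256 = 0.03515625
Since 0.03515625 <= 1, Kraft's inequality IS satisfied.
A prefix code with these lengths CAN exist.

Kraft sum = 0.03515625. Satisfied.
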